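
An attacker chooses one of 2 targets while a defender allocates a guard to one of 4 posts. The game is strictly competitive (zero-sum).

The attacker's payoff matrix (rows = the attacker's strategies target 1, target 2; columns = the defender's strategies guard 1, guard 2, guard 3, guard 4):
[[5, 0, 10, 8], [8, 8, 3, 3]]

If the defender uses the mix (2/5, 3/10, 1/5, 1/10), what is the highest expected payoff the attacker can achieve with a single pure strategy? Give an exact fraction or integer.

target 1: (5)·(2/5) + (0)·(3/10) + (10)·(1/5) + (8)·(1/10) = 24/5.
target 2: (8)·(2/5) + (8)·(3/10) + (3)·(1/5) + (3)·(1/10) = 13/2.
The best pure response is target 2 with expected payoff 13/2.

13/2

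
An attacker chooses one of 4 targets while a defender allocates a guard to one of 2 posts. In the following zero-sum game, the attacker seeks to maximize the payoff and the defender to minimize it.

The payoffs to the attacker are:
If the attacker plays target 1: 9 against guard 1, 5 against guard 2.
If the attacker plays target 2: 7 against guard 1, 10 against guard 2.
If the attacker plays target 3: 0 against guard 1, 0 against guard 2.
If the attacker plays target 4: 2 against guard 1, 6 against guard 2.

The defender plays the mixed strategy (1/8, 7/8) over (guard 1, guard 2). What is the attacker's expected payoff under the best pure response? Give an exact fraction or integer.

77/8

target 1: (9)·(1/8) + (5)·(7/8) = 11/2.
target 2: (7)·(1/8) + (10)·(7/8) = 77/8.
target 3: (0)·(1/8) + (0)·(7/8) = 0.
target 4: (2)·(1/8) + (6)·(7/8) = 11/2.
The best pure response is target 2 with expected payoff 77/8.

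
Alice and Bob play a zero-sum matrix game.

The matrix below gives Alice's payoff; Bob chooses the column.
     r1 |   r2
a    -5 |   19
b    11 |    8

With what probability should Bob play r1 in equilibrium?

11/27

Row minima are -5 and 8, so Alice's maximin is 8; column maxima are 11 and 19, so Bob's minimax is 11. These differ, so the equilibrium is in mixed strategies.
Let Bob play r1 with probability q. Alice is indifferent when −5q + 19(1−q) = 11q + 8(1−q), giving q = 11/27.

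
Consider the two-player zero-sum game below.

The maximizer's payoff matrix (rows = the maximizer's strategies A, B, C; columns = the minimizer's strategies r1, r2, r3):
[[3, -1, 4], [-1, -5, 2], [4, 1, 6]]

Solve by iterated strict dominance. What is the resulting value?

Row A is strictly dominated by row C (4>3, 1>-1, 6>4); eliminate A.
Row B is strictly dominated by row C (4>-1, 1>-5, 6>2); eliminate B.
Column r3 is strictly dominated by r1 for the minimizer (4<6); eliminate r3.
Column r1 is strictly dominated by r2 for the minimizer (1<4); eliminate r1.
Only (C, r2) remains, with payoff 1.

1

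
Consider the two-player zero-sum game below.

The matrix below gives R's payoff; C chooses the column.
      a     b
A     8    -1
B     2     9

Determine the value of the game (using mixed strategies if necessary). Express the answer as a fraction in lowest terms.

Row minima are -1 and 2, so R's maximin is 2; column maxima are 8 and 9, so C's minimax is 8. These differ, so the equilibrium is in mixed strategies.
Let R play A with probability p. C is indifferent when 8p + 2(1−p) = −p + 9(1−p), giving p = 7/16.
Let C play a with probability q. R is indifferent when 8q − (1−q) = 2q + 9(1−q), giving q = 5/8.
The value is 8·(5/8) + (-1)·(3/8) = 37/8.

37/8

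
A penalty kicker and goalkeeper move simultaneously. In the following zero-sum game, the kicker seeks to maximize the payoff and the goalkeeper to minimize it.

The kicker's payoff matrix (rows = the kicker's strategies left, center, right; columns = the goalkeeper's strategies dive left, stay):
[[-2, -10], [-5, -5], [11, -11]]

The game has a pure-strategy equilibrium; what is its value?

Row minima: -10, -5, -11 → the kicker's maximin is -5.
Column maxima: 11, -5 → the goalkeeper's minimax is -5.
They coincide at (center, stay), so the value is -5.

-5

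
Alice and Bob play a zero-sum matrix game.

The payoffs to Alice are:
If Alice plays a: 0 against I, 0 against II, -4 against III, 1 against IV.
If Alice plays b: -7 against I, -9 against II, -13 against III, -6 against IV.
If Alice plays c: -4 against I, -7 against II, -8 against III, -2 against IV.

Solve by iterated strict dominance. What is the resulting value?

-4

Column IV is strictly dominated by I for Bob (0<1, -7<-6, -4<-2); eliminate IV.
Row c is strictly dominated by row a (0>-4, 0>-7, -4>-8); eliminate c.
Row b is strictly dominated by row a (0>-7, 0>-9, -4>-13); eliminate b.
Column II is strictly dominated by III for Bob (-4<0); eliminate II.
Column I is strictly dominated by III for Bob (-4<0); eliminate I.
Only (a, III) remains, with payoff -4.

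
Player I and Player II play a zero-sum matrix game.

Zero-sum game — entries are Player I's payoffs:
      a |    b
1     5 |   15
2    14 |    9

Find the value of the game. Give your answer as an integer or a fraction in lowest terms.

11

Row minima are 5 and 9, so Player I's maximin is 9; column maxima are 14 and 15, so Player II's minimax is 14. These differ, so the equilibrium is in mixed strategies.
Let Player I play 1 with probability p. Player II is indifferent when 5p + 14(1−p) = 15p + 9(1−p), giving p = 1/3.
Let Player II play a with probability q. Player I is indifferent when 5q + 15(1−q) = 14q + 9(1−q), giving q = 2/5.
The value is 5·(2/5) + (15)·(3/5) = 11.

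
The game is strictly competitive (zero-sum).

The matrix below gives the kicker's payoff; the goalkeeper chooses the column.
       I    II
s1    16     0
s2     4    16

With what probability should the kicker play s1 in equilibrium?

Row minima are 0 and 4, so the kicker's maximin is 4; column maxima are 16 and 16, so the goalkeeper's minimax is 16. These differ, so the equilibrium is in mixed strategies.
Let the kicker play s1 with probability p. The goalkeeper is indifferent when 16p + 4(1−p) = 16(1−p), giving p = 3/7.

3/7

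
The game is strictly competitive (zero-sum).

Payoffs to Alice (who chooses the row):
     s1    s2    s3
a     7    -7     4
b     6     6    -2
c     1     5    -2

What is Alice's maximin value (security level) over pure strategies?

-2

The worst-case payoff for each row is a: -7, b: -2, c: -2.
The best of these is -2.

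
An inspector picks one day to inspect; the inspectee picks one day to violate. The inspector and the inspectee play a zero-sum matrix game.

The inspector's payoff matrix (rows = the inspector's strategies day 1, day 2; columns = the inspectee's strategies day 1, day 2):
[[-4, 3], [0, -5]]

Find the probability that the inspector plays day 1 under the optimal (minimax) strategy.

5/12

Row minima are -4 and -5, so the inspector's maximin is -4; column maxima are 0 and 3, so the inspectee's minimax is 0. These differ, so the equilibrium is in mixed strategies.
Let the inspector play day 1 with probability p. The inspectee is indifferent when −4p = 3p − 5(1−p), giving p = 5/12.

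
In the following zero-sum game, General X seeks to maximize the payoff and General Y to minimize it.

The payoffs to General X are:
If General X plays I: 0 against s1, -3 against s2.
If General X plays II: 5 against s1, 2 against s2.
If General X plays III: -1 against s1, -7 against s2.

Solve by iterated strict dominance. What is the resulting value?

Row III is strictly dominated by row I (0>-1, -3>-7); eliminate III.
Column s1 is strictly dominated by s2 for General Y (-3<0, 2<5); eliminate s1.
Row I is strictly dominated by row II (2>-3); eliminate I.
Only (II, s2) remains, with payoff 2.

2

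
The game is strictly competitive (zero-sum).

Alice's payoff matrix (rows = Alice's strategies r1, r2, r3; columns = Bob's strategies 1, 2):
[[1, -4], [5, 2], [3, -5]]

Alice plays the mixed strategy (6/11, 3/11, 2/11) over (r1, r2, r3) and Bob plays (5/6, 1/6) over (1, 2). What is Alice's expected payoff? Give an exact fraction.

Against (5/6, 1/6), each row's expected payoff is r1: 1/6; r2: 9/2; r3: 5/3.
Taking the (6/11, 3/11, 2/11)-weighted average: (6/11)·(1/6) + (3/11)·(9/2) + (2/11)·(5/3) = 107/66.

107/66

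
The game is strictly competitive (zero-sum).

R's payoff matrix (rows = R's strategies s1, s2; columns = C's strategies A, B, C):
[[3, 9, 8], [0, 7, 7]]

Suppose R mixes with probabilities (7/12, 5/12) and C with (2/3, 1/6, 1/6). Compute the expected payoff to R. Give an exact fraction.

Against (2/3, 1/6, 1/6), each row's expected payoff is s1: 29/6; s2: 7/3.
Taking the (7/12, 5/12)-weighted average: (7/12)·(29/6) + (5/12)·(7/3) = 91/24.

91/24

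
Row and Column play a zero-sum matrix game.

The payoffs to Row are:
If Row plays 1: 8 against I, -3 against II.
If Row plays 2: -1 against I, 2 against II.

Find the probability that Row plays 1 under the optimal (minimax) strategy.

Row minima are -3 and -1, so Row's maximin is -1; column maxima are 8 and 2, so Column's minimax is 2. These differ, so the equilibrium is in mixed strategies.
Let Row play 1 with probability p. Column is indifferent when 8p − (1−p) = −3p + 2(1−p), giving p = 3/14.

3/14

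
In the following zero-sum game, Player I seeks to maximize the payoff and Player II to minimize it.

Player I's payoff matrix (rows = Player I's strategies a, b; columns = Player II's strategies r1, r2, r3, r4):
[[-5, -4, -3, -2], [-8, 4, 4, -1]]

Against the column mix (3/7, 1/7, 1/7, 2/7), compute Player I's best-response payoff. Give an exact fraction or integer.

-18/7

a: (-5)·(3/7) + (-4)·(1/7) + (-3)·(1/7) + (-2)·(2/7) = -26/7.
b: (-8)·(3/7) + (4)·(1/7) + (4)·(1/7) + (-1)·(2/7) = -18/7.
The best pure response is b with expected payoff -18/7.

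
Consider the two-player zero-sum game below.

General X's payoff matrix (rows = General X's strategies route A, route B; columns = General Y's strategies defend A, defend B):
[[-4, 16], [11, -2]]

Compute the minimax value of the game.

Row minima are -4 and -2, so General X's maximin is -2; column maxima are 11 and 16, so General Y's minimax is 11. These differ, so the equilibrium is in mixed strategies.
Let General X play route A with probability p. General Y is indifferent when −4p + 11(1−p) = 16p − 2(1−p), giving p = 13/33.
Let General Y play defend A with probability q. General X is indifferent when −4q + 16(1−q) = 11q − 2(1−q), giving q = 6/11.
The value is -4·(6/11) + (16)·(5/11) = 56/11.

56/11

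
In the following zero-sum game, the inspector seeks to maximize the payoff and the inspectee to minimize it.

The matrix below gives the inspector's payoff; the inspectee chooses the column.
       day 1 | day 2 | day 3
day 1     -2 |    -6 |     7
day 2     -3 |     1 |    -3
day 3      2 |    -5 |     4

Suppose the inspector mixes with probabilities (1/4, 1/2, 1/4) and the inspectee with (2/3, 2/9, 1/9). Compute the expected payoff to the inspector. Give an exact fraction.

Against (2/3, 2/9, 1/9), each row's expected payoff is day 1: -17/9; day 2: -19/9; day 3: 2/3.
Taking the (1/4, 1/2, 1/4)-weighted average: (1/4)·(-17/9) + (1/2)·(-19/9) + (1/4)·(2/3) = -49/36.

-49/36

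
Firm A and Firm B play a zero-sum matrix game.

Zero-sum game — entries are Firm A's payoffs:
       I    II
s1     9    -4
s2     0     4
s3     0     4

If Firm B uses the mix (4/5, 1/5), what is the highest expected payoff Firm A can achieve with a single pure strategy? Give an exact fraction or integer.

s1: (9)·(4/5) + (-4)·(1/5) = 32/5.
s2: (0)·(4/5) + (4)·(1/5) = 4/5.
s3: (0)·(4/5) + (4)·(1/5) = 4/5.
The best pure response is s1 with expected payoff 32/5.

32/5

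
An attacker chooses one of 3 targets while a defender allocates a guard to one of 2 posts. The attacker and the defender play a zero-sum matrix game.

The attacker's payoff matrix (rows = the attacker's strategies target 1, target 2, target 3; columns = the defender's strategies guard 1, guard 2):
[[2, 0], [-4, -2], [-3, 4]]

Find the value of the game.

8/9

Row target 2 is strictly dominated by row target 3, so the attacker never plays it.
The remaining 2×2 game on (target 1, target 3) × (guard 1, guard 2) has no saddle point. Let the attacker play target 1 with probability p; indifference gives 2p − 3(1−p) = 4(1−p), so p = 7/9.
Similarly the defender's optimal q on guard 1 is 4/9, and the value is 2·(4/9) + (0)·(5/9) = 8/9.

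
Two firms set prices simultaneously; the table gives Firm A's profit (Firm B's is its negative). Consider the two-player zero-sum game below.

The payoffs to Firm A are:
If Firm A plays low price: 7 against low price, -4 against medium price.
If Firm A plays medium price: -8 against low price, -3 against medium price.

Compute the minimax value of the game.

-53/16

Row minima are -4 and -8, so Firm A's maximin is -4; column maxima are 7 and -3, so Firm B's minimax is -3. These differ, so the equilibrium is in mixed strategies.
Let Firm A play low price with probability p. Firm B is indifferent when 7p − 8(1−p) = −4p − 3(1−p), giving p = 5/16.
Let Firm B play low price with probability q. Firm A is indifferent when 7q − 4(1−q) = −8q − 3(1−q), giving q = 1/16.
The value is 7·(1/16) + (-4)·(15/16) = -53/16.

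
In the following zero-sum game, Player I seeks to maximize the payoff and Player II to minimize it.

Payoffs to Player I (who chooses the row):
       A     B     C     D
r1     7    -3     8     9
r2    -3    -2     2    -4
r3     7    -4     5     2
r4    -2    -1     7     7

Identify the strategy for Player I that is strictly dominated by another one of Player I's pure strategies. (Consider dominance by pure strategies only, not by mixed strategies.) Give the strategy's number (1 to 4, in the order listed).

Compare r2 with r4: -2 > -3, -1 > -2, 7 > 2, 7 > -4.
So r4 strictly dominates r2 for Player I; r2 is strictly dominated.

2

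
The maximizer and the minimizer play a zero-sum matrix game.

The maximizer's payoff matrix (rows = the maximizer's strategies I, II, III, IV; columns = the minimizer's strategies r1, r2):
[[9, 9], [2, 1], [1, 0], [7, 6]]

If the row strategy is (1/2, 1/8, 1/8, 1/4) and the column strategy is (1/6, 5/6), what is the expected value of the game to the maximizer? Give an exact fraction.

149/24

Against (1/6, 5/6), each row's expected payoff is I: 9; II: 7/6; III: 1/6; IV: 37/6.
Taking the (1/2, 1/8, 1/8, 1/4)-weighted average: (1/2)·(9) + (1/8)·(7/6) + (1/8)·(1/6) + (1/4)·(37/6) = 149/24.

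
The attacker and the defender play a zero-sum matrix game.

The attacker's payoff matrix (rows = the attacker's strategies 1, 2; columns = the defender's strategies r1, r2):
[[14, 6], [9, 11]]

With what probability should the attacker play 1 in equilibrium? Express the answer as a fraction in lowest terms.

1/5

Row minima are 6 and 9, so the attacker's maximin is 9; column maxima are 14 and 11, so the defender's minimax is 11. These differ, so the equilibrium is in mixed strategies.
Let the attacker play 1 with probability p. The defender is indifferent when 14p + 9(1−p) = 6p + 11(1−p), giving p = 1/5.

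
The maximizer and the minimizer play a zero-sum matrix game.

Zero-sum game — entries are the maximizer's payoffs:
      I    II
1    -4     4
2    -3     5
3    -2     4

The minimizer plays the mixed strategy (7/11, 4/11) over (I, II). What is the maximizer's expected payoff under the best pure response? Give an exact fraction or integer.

2/11

1: (-4)·(7/11) + (4)·(4/11) = -12/11.
2: (-3)·(7/11) + (5)·(4/11) = -1/11.
3: (-2)·(7/11) + (4)·(4/11) = 2/11.
The best pure response is 3 with expected payoff 2/11.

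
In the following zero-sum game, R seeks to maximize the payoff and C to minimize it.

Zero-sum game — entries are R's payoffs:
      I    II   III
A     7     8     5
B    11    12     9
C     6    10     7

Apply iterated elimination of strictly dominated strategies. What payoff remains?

Column II is strictly dominated by I for C (7<8, 11<12, 6<10); eliminate II.
Row C is strictly dominated by row B (11>6, 9>7); eliminate C.
Row A is strictly dominated by row B (11>7, 9>5); eliminate A.
Column I is strictly dominated by III for C (9<11); eliminate I.
Only (B, III) remains, with payoff 9.

9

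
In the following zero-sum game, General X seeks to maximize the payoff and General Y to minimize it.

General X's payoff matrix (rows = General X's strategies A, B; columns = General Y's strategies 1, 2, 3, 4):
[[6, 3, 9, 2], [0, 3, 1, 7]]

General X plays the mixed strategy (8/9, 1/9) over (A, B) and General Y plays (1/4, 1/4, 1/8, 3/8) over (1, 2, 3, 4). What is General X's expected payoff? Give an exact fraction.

Against (1/4, 1/4, 1/8, 3/8), each row's expected payoff is A: 33/8; B: 7/2.
Taking the (8/9, 1/9)-weighted average: (8/9)·(33/8) + (1/9)·(7/2) = 73/18.

73/18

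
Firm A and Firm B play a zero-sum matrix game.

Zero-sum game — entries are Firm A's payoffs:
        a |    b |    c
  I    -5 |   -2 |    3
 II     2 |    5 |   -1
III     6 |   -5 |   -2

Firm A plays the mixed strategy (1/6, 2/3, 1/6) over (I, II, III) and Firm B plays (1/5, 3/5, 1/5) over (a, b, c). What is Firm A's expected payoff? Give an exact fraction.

Against (1/5, 3/5, 1/5), each row's expected payoff is I: -8/5; II: 16/5; III: -11/5.
Taking the (1/6, 2/3, 1/6)-weighted average: (1/6)·(-8/5) + (2/3)·(16/5) + (1/6)·(-11/5) = 3/2.

3/2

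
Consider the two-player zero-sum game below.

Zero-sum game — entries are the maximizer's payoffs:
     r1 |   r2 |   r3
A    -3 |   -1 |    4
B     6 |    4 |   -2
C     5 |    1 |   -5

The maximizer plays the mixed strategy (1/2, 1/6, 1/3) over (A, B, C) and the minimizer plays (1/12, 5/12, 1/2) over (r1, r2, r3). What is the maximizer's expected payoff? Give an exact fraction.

11/36

Against (1/12, 5/12, 1/2), each row's expected payoff is A: 4/3; B: 7/6; C: -5/3.
Taking the (1/2, 1/6, 1/3)-weighted average: (1/2)·(4/3) + (1/6)·(7/6) + (1/3)·(-5/3) = 11/36.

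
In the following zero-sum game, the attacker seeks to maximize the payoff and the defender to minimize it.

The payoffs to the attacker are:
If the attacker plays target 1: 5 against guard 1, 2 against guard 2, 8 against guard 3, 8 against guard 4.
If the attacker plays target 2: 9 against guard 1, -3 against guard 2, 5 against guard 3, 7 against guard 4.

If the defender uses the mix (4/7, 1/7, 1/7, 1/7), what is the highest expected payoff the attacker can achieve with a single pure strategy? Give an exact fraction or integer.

target 1: (5)·(4/7) + (2)·(1/7) + (8)·(1/7) + (8)·(1/7) = 38/7.
target 2: (9)·(4/7) + (-3)·(1/7) + (5)·(1/7) + (7)·(1/7) = 45/7.
The best pure response is target 2 with expected payoff 45/7.

45/7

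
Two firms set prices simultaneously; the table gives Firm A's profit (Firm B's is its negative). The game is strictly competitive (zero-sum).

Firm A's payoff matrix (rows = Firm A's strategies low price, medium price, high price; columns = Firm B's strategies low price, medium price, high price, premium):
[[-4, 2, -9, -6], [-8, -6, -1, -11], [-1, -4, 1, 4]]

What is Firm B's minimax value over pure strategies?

-1

The worst case (largest entry) in each column is low price: -1, medium price: 2, high price: 1, premium: 4.
The best (smallest) of these is -1.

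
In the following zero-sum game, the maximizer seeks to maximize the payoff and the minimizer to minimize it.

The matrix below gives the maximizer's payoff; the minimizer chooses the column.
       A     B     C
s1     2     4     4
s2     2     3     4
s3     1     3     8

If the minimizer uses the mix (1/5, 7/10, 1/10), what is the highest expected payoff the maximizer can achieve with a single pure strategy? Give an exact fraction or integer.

18/5

s1: (2)·(1/5) + (4)·(7/10) + (4)·(1/10) = 18/5.
s2: (2)·(1/5) + (3)·(7/10) + (4)·(1/10) = 29/10.
s3: (1)·(1/5) + (3)·(7/10) + (8)·(1/10) = 31/10.
The best pure response is s1 with expected payoff 18/5.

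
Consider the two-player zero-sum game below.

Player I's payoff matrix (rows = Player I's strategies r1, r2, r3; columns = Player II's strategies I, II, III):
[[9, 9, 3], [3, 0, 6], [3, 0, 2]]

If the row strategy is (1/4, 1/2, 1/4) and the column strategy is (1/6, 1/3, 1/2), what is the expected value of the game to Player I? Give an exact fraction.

29/8

Against (1/6, 1/3, 1/2), each row's expected payoff is r1: 6; r2: 7/2; r3: 3/2.
Taking the (1/4, 1/2, 1/4)-weighted average: (1/4)·(6) + (1/2)·(7/2) + (1/4)·(3/2) = 29/8.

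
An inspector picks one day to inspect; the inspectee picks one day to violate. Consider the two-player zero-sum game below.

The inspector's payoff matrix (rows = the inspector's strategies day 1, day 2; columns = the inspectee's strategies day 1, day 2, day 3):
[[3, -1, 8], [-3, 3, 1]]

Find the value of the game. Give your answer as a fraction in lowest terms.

Column day 3 is strictly dominated by day 1 for the inspectee (it gives the inspector more in every row).
The remaining 2×2 game on (day 1, day 2) × (day 1, day 2) has no saddle point. Let the inspector play day 1 with probability p; indifference gives 3p − 3(1−p) = −p + 3(1−p), so p = 3/5.
Similarly the inspectee's optimal q on day 1 is 2/5, and the value is 3·(2/5) + (-1)·(3/5) = 3/5.

3/5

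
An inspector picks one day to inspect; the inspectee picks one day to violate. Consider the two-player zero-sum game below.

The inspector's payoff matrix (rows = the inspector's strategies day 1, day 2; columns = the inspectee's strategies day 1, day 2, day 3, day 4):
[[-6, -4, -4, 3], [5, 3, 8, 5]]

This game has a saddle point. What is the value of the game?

3

Row minima: -6, 3 → the inspector's maximin is 3.
Column maxima: 5, 3, 8, 5 → the inspectee's minimax is 3.
They coincide at (day 2, day 2), so the value is 3.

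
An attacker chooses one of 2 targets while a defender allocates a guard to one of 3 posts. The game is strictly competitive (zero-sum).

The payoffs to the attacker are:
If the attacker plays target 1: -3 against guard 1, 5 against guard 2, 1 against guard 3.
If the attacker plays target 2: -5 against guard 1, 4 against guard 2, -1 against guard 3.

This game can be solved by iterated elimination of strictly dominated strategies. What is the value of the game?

-3

Column guard 3 is strictly dominated by guard 1 for the defender (-3<1, -5<-1); eliminate guard 3.
Row target 2 is strictly dominated by row target 1 (-3>-5, 5>4); eliminate target 2.
Column guard 2 is strictly dominated by guard 1 for the defender (-3<5); eliminate guard 2.
Only (target 1, guard 1) remains, with payoff -3.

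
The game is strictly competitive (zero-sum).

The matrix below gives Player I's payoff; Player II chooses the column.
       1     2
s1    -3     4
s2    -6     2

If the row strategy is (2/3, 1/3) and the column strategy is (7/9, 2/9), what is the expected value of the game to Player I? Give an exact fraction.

-64/27

Against (7/9, 2/9), each row's expected payoff is s1: -13/9; s2: -38/9.
Taking the (2/3, 1/3)-weighted average: (2/3)·(-13/9) + (1/3)·(-38/9) = -64/27.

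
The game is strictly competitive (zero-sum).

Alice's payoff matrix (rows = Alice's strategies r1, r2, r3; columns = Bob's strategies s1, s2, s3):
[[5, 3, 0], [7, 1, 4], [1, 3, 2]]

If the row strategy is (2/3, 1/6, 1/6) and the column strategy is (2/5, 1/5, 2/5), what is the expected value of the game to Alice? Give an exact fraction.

Against (2/5, 1/5, 2/5), each row's expected payoff is r1: 13/5; r2: 23/5; r3: 9/5.
Taking the (2/3, 1/6, 1/6)-weighted average: (2/3)·(13/5) + (1/6)·(23/5) + (1/6)·(9/5) = 14/5.

14/5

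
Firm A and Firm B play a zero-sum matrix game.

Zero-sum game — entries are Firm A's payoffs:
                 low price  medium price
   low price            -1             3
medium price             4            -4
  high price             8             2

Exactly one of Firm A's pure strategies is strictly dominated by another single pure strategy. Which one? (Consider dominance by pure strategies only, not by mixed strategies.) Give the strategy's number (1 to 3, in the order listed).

2

Compare medium price with high price: 8 > 4, 2 > -4.
So high price strictly dominates medium price for Firm A; medium price is strictly dominated.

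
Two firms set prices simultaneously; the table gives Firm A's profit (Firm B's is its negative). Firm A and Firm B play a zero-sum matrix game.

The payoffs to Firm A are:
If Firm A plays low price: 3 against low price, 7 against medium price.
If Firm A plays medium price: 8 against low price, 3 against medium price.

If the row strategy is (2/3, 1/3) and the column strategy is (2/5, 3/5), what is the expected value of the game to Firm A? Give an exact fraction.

Against (2/5, 3/5), each row's expected payoff is low price: 27/5; medium price: 5.
Taking the (2/3, 1/3)-weighted average: (2/3)·(27/5) + (1/3)·(5) = 79/15.

79/15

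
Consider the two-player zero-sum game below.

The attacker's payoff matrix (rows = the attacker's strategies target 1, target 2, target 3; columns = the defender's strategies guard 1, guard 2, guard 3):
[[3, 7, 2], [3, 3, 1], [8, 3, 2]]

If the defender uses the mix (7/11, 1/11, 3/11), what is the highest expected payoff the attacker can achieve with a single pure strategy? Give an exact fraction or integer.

65/11

target 1: (3)·(7/11) + (7)·(1/11) + (2)·(3/11) = 34/11.
target 2: (3)·(7/11) + (3)·(1/11) + (1)·(3/11) = 27/11.
target 3: (8)·(7/11) + (3)·(1/11) + (2)·(3/11) = 65/11.
The best pure response is target 3 with expected payoff 65/11.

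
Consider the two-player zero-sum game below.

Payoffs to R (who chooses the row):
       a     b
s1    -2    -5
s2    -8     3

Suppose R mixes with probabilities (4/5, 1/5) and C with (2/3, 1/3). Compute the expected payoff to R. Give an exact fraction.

-49/15

Against (2/3, 1/3), each row's expected payoff is s1: -3; s2: -13/3.
Taking the (4/5, 1/5)-weighted average: (4/5)·(-3) + (1/5)·(-13/3) = -49/15.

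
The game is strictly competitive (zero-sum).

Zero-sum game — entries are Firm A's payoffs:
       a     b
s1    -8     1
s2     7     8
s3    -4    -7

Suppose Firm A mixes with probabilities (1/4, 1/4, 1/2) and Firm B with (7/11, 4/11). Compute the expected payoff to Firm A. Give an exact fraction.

Against (7/11, 4/11), each row's expected payoff is s1: -52/11; s2: 81/11; s3: -56/11.
Taking the (1/4, 1/4, 1/2)-weighted average: (1/4)·(-52/11) + (1/4)·(81/11) + (1/2)·(-56/11) = -83/44.

-83/44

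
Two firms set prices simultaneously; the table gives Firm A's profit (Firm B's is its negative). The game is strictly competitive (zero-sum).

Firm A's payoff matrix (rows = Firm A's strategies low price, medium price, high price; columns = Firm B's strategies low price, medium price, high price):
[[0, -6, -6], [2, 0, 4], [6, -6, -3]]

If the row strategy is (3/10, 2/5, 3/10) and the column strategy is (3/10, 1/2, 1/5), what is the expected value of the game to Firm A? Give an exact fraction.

-31/25

Against (3/10, 1/2, 1/5), each row's expected payoff is low price: -21/5; medium price: 7/5; high price: -9/5.
Taking the (3/10, 2/5, 3/10)-weighted average: (3/10)·(-21/5) + (2/5)·(7/5) + (3/10)·(-9/5) = -31/25.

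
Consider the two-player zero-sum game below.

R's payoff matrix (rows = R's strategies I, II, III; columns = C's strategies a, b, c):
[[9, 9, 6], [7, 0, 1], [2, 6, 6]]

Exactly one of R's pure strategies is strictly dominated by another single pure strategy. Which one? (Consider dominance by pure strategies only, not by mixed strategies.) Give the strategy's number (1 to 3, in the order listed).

Compare II with I: 9 > 7, 9 > 0, 6 > 1.
So I strictly dominates II for R; II is strictly dominated.

2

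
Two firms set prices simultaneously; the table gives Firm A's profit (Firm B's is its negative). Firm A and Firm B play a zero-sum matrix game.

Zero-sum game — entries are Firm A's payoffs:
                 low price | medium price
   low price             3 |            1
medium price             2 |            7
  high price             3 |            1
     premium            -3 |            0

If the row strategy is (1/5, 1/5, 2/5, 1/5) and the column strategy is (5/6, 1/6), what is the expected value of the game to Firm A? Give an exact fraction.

5/3

Against (5/6, 1/6), each row's expected payoff is low price: 8/3; medium price: 17/6; high price: 8/3; premium: -5/2.
Taking the (1/5, 1/5, 2/5, 1/5)-weighted average: (1/5)·(8/3) + (1/5)·(17/6) + (2/5)·(8/3) + (1/5)·(-5/2) = 5/3.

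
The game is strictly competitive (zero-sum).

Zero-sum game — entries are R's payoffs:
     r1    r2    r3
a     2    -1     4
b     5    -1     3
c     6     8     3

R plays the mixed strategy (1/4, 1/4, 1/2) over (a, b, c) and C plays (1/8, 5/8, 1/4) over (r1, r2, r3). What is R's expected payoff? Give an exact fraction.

115/32

Against (1/8, 5/8, 1/4), each row's expected payoff is a: 5/8; b: 3/4; c: 13/2.
Taking the (1/4, 1/4, 1/2)-weighted average: (1/4)·(5/8) + (1/4)·(3/4) + (1/2)·(13/2) = 115/32.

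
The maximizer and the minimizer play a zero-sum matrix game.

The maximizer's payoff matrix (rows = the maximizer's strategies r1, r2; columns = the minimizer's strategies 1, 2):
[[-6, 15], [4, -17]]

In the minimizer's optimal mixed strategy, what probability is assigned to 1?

Row minima are -6 and -17, so the maximizer's maximin is -6; column maxima are 4 and 15, so the minimizer's minimax is 4. These differ, so the equilibrium is in mixed strategies.
Let the minimizer play 1 with probability q. The maximizer is indifferent when −6q + 15(1−q) = 4q − 17(1−q), giving q = 16/21.

16/21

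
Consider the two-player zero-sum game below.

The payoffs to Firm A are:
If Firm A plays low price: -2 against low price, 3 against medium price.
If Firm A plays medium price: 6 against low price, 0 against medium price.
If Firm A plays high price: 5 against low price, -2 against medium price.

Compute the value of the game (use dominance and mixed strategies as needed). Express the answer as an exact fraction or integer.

Row high price is strictly dominated by row medium price, so Firm A never plays it.
The remaining 2×2 game on (low price, medium price) × (low price, medium price) has no saddle point. Let Firm A play low price with probability p; indifference gives −2p + 6(1−p) = 3p, so p = 6/11.
Similarly Firm B's optimal q on low price is 3/11, and the value is -2·(3/11) + (3)·(8/11) = 18/11.

18/11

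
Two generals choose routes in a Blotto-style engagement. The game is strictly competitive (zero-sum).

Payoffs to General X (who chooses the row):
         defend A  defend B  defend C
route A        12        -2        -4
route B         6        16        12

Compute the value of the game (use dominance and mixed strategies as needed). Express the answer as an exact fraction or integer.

Column defend B is strictly dominated by defend C for General Y (it gives General X more in every row).
The remaining 2×2 game on (route A, route B) × (defend A, defend C) has no saddle point. Let General X play route A with probability p; indifference gives 12p + 6(1−p) = −4p + 12(1−p), so p = 3/11.
Similarly General Y's optimal q on defend A is 8/11, and the value is 12·(8/11) + (-4)·(3/11) = 84/11.

84/11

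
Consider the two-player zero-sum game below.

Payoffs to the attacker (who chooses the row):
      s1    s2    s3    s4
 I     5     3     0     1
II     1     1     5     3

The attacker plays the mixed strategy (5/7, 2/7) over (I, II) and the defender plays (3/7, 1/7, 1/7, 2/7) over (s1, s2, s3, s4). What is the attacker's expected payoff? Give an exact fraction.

Against (3/7, 1/7, 1/7, 2/7), each row's expected payoff is I: 20/7; II: 15/7.
Taking the (5/7, 2/7)-weighted average: (5/7)·(20/7) + (2/7)·(15/7) = 130/49.

130/49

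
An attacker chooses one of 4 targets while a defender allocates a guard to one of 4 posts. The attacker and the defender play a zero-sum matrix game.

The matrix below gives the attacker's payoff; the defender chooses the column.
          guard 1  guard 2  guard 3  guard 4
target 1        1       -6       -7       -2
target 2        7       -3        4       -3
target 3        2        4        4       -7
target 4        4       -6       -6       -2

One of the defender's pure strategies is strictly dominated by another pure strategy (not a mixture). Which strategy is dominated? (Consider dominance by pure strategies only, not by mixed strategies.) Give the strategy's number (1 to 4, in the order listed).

1

The defender prefers columns that give the attacker less. Compare guard 1 with guard 4: -2 < 1, -3 < 7, -7 < 2, -2 < 4.
So guard 4 strictly dominates guard 1 for the defender; guard 1 is strictly dominated.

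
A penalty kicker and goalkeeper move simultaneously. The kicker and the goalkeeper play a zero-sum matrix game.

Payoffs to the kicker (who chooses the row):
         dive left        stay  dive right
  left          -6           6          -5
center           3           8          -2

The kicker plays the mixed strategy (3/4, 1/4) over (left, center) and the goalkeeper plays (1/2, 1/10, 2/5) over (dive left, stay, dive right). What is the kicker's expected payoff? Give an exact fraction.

Against (1/2, 1/10, 2/5), each row's expected payoff is left: -22/5; center: 3/2.
Taking the (3/4, 1/4)-weighted average: (3/4)·(-22/5) + (1/4)·(3/2) = -117/40.

-117/40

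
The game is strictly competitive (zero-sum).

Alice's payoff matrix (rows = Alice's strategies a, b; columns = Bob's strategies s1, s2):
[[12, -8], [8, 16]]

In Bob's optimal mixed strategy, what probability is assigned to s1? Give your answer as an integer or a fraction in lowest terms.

Row minima are -8 and 8, so Alice's maximin is 8; column maxima are 12 and 16, so Bob's minimax is 12. These differ, so the equilibrium is in mixed strategies.
Let Bob play s1 with probability q. Alice is indifferent when 12q − 8(1−q) = 8q + 16(1−q), giving q = 6/7.

6/7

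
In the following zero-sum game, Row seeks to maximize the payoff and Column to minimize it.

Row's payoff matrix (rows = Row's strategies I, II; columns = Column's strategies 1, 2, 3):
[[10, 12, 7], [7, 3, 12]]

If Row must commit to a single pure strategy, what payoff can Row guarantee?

The worst-case payoff for each row is I: 7, II: 3.
The best of these is 7.

7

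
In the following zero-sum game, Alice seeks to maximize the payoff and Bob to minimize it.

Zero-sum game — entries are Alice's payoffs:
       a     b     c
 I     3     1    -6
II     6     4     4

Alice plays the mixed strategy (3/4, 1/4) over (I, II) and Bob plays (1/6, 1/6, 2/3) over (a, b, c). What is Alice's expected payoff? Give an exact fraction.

Against (1/6, 1/6, 2/3), each row's expected payoff is I: -10/3; II: 13/3.
Taking the (3/4, 1/4)-weighted average: (3/4)·(-10/3) + (1/4)·(13/3) = -17/12.

-17/12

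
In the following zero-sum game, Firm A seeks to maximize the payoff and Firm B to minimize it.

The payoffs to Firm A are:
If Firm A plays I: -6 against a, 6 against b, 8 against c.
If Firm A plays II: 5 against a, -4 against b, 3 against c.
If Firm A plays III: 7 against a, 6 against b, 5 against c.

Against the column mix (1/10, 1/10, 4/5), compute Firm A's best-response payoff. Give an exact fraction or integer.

I: (-6)·(1/10) + (6)·(1/10) + (8)·(4/5) = 32/5.
II: (5)·(1/10) + (-4)·(1/10) + (3)·(4/5) = 5/2.
III: (7)·(1/10) + (6)·(1/10) + (5)·(4/5) = 53/10.
The best pure response is I with expected payoff 32/5.

32/5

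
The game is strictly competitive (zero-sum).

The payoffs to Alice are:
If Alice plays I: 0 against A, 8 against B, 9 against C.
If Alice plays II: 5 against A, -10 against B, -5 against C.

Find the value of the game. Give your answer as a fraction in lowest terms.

Column C is strictly dominated by B for Bob (it gives Alice more in every row).
The remaining 2×2 game on (I, II) × (A, B) has no saddle point. Let Alice play I with probability p; indifference gives 5(1−p) = 8p − 10(1−p), so p = 15/23.
Similarly Bob's optimal q on A is 18/23, and the value is 0·(18/23) + (8)·(5/23) = 40/23.

40/23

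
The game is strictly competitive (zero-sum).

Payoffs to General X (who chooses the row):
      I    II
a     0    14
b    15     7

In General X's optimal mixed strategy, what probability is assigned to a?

Row minima are 0 and 7, so General X's maximin is 7; column maxima are 15 and 14, so General Y's minimax is 14. These differ, so the equilibrium is in mixed strategies.
Let General X play a with probability p. General Y is indifferent when 15(1−p) = 14p + 7(1−p), giving p = 4/11.

4/11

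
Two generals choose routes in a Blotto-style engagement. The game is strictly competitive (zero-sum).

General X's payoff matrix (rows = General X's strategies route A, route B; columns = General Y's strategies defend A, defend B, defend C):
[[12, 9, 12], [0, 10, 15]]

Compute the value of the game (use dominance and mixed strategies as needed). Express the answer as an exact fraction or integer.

Column defend C is strictly dominated by defend B for General Y (it gives General X more in every row).
The remaining 2×2 game on (route A, route B) × (defend A, defend B) has no saddle point. Let General X play route A with probability p; indifference gives 12p = 9p + 10(1−p), so p = 10/13.
Similarly General Y's optimal q on defend A is 1/13, and the value is 12·(1/13) + (9)·(12/13) = 120/13.

120/13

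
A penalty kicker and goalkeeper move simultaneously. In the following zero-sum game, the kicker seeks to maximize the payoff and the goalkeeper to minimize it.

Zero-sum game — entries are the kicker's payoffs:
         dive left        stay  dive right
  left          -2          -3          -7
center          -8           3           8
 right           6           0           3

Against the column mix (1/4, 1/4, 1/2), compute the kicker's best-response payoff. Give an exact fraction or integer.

3

left: (-2)·(1/4) + (-3)·(1/4) + (-7)·(1/2) = -19/4.
center: (-8)·(1/4) + (3)·(1/4) + (8)·(1/2) = 11/4.
right: (6)·(1/4) + (0)·(1/4) + (3)·(1/2) = 3.
The best pure response is right with expected payoff 3.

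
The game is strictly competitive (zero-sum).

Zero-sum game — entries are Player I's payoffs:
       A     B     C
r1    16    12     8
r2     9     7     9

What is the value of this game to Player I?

26/3

Column A is strictly dominated by B for Player II (it gives Player I more in every row).
The remaining 2×2 game on (r1, r2) × (B, C) has no saddle point. Let Player I play r1 with probability p; indifference gives 12p + 7(1−p) = 8p + 9(1−p), so p = 1/3.
Similarly Player II's optimal q on B is 1/6, and the value is 12·(1/6) + (8)·(5/6) = 26/3.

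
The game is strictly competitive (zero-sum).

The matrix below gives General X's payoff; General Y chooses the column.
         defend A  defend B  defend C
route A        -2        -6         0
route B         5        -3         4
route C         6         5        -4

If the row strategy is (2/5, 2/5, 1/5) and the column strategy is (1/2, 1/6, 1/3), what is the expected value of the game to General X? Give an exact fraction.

Against (1/2, 1/6, 1/3), each row's expected payoff is route A: -2; route B: 10/3; route C: 5/2.
Taking the (2/5, 2/5, 1/5)-weighted average: (2/5)·(-2) + (2/5)·(10/3) + (1/5)·(5/2) = 31/30.

31/30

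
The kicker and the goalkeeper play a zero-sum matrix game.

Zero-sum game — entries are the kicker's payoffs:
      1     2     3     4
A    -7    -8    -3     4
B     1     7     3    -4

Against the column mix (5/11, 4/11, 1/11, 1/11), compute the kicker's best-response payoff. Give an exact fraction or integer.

32/11

A: (-7)·(5/11) + (-8)·(4/11) + (-3)·(1/11) + (4)·(1/11) = -6.
B: (1)·(5/11) + (7)·(4/11) + (3)·(1/11) + (-4)·(1/11) = 32/11.
The best pure response is B with expected payoff 32/11.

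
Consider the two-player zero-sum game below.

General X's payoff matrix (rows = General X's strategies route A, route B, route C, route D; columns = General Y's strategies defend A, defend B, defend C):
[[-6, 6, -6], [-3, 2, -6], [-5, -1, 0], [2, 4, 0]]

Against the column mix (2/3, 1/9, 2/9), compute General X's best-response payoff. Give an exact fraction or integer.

route A: (-6)·(2/3) + (6)·(1/9) + (-6)·(2/9) = -14/3.
route B: (-3)·(2/3) + (2)·(1/9) + (-6)·(2/9) = -28/9.
route C: (-5)·(2/3) + (-1)·(1/9) + (0)·(2/9) = -31/9.
route D: (2)·(2/3) + (4)·(1/9) + (0)·(2/9) = 16/9.
The best pure response is route D with expected payoff 16/9.

16/9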